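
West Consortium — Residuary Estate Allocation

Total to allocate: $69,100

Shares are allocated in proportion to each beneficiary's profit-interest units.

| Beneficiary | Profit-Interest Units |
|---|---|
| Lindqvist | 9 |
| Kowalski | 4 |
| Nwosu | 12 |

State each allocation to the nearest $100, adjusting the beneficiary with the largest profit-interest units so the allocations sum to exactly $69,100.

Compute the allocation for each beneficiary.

Lindqvist: $24,900 · Kowalski: $11,100 · Nwosu: $33,100

Total profit-interest units = 25.
Proportional shares: Lindqvist 9/25 × $69,100 = 24,876.00; Kowalski 4/25 × $69,100 = 11,056.00; Nwosu 12/25 × $69,100 = 33,168.00.
After rounding ($100): Lindqvist $24,900; Kowalski $11,100; Nwosu $33,200. Sum = $69,200.
Difference $69,100 − $69,200 = −$100 applied to largest profit-interest units (Nwosu): Nwosu becomes $33,100.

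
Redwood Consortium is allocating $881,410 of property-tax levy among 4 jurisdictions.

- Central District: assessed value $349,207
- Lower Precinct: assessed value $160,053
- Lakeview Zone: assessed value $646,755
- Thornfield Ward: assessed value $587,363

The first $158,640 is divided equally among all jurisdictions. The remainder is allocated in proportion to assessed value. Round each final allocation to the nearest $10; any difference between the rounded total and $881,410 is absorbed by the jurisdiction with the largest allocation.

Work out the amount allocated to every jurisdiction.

First tranche $158,640 split equally: $39,660 each.
Remainder $722,770 by assessed value (total 1,743,378): Central District 144,774.31 → $144,770; Lower Precinct 66,354.80 → $66,350; Lakeview Zone 268,131.82 → $268,130; Thornfield Ward 243,509.07 → $243,510.
Rounding difference +$10 on remainder applied to Lakeview Zone.
Totals: Central District $39,660 + $144,770 = $184,430; Lower Precinct $39,660 + $66,350 = $106,010; Lakeview Zone $39,660 + $268,140 = $307,800; Thornfield Ward $39,660 + $243,510 = $283,170.

Central District: $184,430 | Lower Precinct: $106,010 | Lakeview Zone: $307,800 | Thornfield Ward: $283,170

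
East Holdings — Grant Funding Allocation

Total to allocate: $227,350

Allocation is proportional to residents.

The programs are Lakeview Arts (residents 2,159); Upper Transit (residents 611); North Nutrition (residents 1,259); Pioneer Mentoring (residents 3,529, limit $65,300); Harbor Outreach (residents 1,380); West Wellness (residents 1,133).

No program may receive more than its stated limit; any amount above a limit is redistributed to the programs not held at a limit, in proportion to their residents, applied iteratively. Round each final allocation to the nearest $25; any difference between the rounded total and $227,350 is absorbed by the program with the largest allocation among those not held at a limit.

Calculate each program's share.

Lakeview Arts: $53,500 | Upper Transit: $15,125 | North Nutrition: $31,175 | Pioneer Mentoring: $65,300 | Harbor Outreach: $34,175 | West Wellness: $28,075

Sum of residents: 10,071.
Unconstrained shares: Lakeview Arts 48,738.82; Upper Transit 13,793.15; North Nutrition 28,421.57; Pioneer Mentoring 79,666.19; Harbor Outreach 31,153.11; West Wellness 25,577.16.
Cap binds for Pioneer Mentoring ($65,300); residual $162,050 reallocated over remaining residents 6,542.
Shares after redistribution: Lakeview Arts 53,479.97 → $53,475; Upper Transit 15,134.91 → $15,125; North Nutrition 31,186.33 → $31,175; Harbor Outreach 34,183.58 → $34,175; West Wellness 28,065.22 → $28,075.
Rounding difference +$25 applied to Lakeview Arts → $53,500.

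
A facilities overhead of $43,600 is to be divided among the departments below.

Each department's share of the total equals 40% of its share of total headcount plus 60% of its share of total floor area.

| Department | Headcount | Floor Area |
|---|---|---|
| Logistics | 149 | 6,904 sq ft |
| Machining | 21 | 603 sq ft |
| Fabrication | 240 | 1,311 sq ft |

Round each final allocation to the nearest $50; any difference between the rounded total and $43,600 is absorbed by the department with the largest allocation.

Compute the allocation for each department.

Logistics: $26,800 · Machining: $2,700 · Fabrication: $14,100

Headcount total 410; floor area total 8,818.
Blended shares (40% headcount + 60% floor area): Logistics 0.6151; Machining 0.0615; Fabrication 0.3234.
Raw shares: Logistics 26,819.77; Machining 2,682.16; Fabrication 14,098.07.
Rounded to nearest $50: Logistics $26,800; Machining $2,700; Fabrication $14,100. Sum = $43,600.
No rounding difference to absorb.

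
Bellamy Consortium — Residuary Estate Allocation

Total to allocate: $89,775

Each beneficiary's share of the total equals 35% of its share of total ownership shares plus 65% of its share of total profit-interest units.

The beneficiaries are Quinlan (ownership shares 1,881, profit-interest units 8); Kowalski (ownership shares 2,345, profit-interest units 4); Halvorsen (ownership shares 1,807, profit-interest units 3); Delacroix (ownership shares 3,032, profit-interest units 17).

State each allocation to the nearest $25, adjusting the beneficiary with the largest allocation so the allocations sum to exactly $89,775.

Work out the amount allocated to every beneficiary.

Ownership shares total 9,065; profit-interest units total 32.
Composite weights (35% ownership shares + 65% profit-interest units): Quinlan 0.2351; Kowalski 0.1718; Halvorsen 0.1307; Delacroix 0.4624.
Pro-rata amounts: Quinlan 21,108.39; Kowalski 15,422.50; Halvorsen 11,734.12; Delacroix 41,510.00.
At nearest $25: Quinlan $21,100; Kowalski $15,425; Halvorsen $11,725; Delacroix $41,500. Sum = $89,750.
Difference $89,775 − $89,750 = +$25 applied to largest allocation (Delacroix): Delacroix becomes $41,525.

Quinlan: $21,100 · Kowalski: $15,425 · Halvorsen: $11,725 · Delacroix: $41,525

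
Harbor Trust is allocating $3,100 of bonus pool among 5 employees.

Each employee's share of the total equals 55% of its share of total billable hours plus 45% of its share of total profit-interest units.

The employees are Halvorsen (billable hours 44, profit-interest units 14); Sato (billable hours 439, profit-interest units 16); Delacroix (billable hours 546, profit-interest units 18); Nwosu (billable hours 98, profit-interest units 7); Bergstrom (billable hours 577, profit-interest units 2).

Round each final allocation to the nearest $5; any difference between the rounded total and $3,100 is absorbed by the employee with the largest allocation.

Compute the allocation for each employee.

Billable hours total 1,704; profit-interest units total 57.
Combined weights (55% billable hours + 45% profit-interest units): Halvorsen 0.1247; Sato 0.2680; Delacroix 0.3183; Nwosu 0.0869; Bergstrom 0.2020.
Unrounded shares: Halvorsen 386.66; Sato 830.84; Delacroix 986.85; Nwosu 269.37; Bergstrom 626.29.
After rounding ($5): Halvorsen $385; Sato $830; Delacroix $985; Nwosu $270; Bergstrom $625. Sum = $3,095.
Difference $3,100 − $3,095 = +$5 applied to largest allocation (Delacroix): Delacroix becomes $990.

Halvorsen: $385; Sato: $830; Delacroix: $990; Nwosu: $270; Bergstrom: $625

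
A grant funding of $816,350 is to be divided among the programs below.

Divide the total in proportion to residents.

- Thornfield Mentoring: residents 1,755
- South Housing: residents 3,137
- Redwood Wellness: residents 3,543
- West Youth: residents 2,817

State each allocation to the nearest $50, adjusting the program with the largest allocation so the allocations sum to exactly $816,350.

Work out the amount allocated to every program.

Sum of residents: 11,252.
Unrounded shares: Thornfield Mentoring 1,755/11,252 × $816,350 = 127,327.96; South Housing 3,137/11,252 × $816,350 = 227,594.20; Redwood Wellness 3,543/11,252 × $816,350 = 257,050.13; West Youth 2,817/11,252 × $816,350 = 204,377.71.
Rounded to nearest $50: Thornfield Mentoring $127,350; South Housing $227,600; Redwood Wellness $257,050; West Youth $204,400. Sum = $816,400.
Difference $816,350 − $816,400 = −$50 applied to largest allocation (Redwood Wellness): Redwood Wellness becomes $257,000.

Thornfield Mentoring: $127,350; South Housing: $227,600; Redwood Wellness: $257,000; West Youth: $204,400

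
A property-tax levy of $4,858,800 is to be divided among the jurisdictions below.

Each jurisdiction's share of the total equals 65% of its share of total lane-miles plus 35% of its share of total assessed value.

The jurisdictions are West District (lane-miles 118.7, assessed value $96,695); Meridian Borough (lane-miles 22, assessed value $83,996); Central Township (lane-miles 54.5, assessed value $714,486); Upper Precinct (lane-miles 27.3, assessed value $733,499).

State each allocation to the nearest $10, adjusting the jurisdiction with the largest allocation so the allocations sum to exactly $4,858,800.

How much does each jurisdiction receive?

West District: $1,785,810 | Meridian Borough: $399,980 | Central Township: $1,519,620 | Upper Precinct: $1,153,390

Totals — lane-miles 222.5, assessed value 1,628,676.
Composite weights (65% lane-miles + 35% assessed value): West District 0.3675; Meridian Borough 0.0823; Central Township 0.3128; Upper Precinct 0.2374.
Pro-rata amounts: West District 1,785,821.10; Meridian Borough 399,977.76; Central Township 1,519,616.13; Upper Precinct 1,153,385.01.
After rounding ($10): West District $1,785,820; Meridian Borough $399,980; Central Township $1,519,620; Upper Precinct $1,153,390. Sum = $4,858,810.
Difference $4,858,800 − $4,858,810 = −$10 applied to largest allocation (West District): West District becomes $1,785,810.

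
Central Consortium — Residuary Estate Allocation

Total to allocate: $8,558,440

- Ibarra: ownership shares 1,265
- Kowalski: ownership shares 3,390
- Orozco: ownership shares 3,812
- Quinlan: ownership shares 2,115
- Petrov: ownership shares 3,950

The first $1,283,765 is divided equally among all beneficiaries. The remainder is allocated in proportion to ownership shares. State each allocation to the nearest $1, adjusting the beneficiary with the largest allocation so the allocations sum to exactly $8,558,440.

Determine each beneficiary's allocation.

Ibarra: $890,008 | Kowalski: $1,953,777 | Orozco: $2,165,029 | Quinlan: $1,315,516 | Petrov: $2,234,110

$1,283,765 shared equally gives $256,753 per beneficiary.
Remainder $7,274,675 by ownership shares (total 14,532): Ibarra 633,255.15 → $633,255; Kowalski 1,697,023.69 → $1,697,024; Orozco 1,908,275.61 → $1,908,276; Quinlan 1,058,762.57 → $1,058,763; Petrov 1,977,357.99 → $1,977,358.
Rounding difference −$1 on remainder applied to Petrov.
Totals: Ibarra $256,753 + $633,255 = $890,008; Kowalski $256,753 + $1,697,024 = $1,953,777; Orozco $256,753 + $1,908,276 = $2,165,029; Quinlan $256,753 + $1,058,763 = $1,315,516; Petrov $256,753 + $1,977,357 = $2,234,110.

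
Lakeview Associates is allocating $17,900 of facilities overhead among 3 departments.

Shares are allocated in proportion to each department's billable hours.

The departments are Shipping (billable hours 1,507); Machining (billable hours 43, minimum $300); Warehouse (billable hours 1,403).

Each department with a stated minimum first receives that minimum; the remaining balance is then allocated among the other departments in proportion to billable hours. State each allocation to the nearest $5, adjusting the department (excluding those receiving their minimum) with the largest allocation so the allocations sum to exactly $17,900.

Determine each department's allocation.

Shipping: $9,115 | Machining: $300 | Warehouse: $8,485

Guaranteed amounts: Machining $300. Remaining pool $17,600.
Remaining pool split over remaining billable hours 2,910: Shipping 9,114.50 → $9,115; Warehouse 8,485.50 → $8,485.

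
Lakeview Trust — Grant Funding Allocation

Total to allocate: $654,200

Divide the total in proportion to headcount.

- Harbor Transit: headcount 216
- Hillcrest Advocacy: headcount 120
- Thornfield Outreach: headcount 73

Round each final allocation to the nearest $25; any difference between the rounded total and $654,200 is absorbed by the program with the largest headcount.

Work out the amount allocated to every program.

Harbor Transit: $345,475 | Hillcrest Advocacy: $191,950 | Thornfield Outreach: $116,775

Sum of headcount: 409.
Raw shares: Harbor Transit 216/409 × $654,200 = 345,494.38; Hillcrest Advocacy 120/409 × $654,200 = 191,941.32; Thornfield Outreach 73/409 × $654,200 = 116,764.30.
At nearest $25: Harbor Transit $345,500; Hillcrest Advocacy $191,950; Thornfield Outreach $116,775. Sum = $654,225.
Difference $654,200 − $654,225 = −$25 applied to largest headcount (Harbor Transit): Harbor Transit becomes $345,475.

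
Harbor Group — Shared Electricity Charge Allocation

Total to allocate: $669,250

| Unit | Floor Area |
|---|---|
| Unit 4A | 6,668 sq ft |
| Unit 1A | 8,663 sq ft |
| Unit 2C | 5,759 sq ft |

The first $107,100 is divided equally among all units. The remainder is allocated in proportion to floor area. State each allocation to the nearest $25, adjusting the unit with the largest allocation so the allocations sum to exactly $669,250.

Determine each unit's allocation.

Unit 4A: $213,425 | Unit 1A: $266,625 | Unit 2C: $189,200

Equal tier: $107,100 ÷ 3 = $35,700 apiece.
Remainder $562,150 by floor area (total 21,090): Unit 4A 177,734.29 → $177,725; Unit 1A 230,910.64 → $230,900; Unit 2C 153,505.07 → $153,500.
Rounding difference +$25 on remainder applied to Unit 1A.
Totals: Unit 4A $35,700 + $177,725 = $213,425; Unit 1A $35,700 + $230,925 = $266,625; Unit 2C $35,700 + $153,500 = $189,200.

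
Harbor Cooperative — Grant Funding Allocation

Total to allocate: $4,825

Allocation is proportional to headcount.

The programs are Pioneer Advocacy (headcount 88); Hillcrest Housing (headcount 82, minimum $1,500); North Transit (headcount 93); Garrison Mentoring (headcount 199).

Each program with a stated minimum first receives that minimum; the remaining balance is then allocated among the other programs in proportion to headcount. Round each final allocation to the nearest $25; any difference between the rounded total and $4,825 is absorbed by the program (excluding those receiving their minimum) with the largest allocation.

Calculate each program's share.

Minimums first: Hillcrest Housing $1,500. Balance $3,325.
Balance split over remaining headcount 380: Pioneer Advocacy 770.00 → $775; North Transit 813.75 → $825; Garrison Mentoring 1,741.25 → $1,750.
Rounding difference −$25 applied to Garrison Mentoring → $1,725.

Pioneer Advocacy: $775 | Hillcrest Housing: $1,500 | North Transit: $825 | Garrison Mentoring: $1,725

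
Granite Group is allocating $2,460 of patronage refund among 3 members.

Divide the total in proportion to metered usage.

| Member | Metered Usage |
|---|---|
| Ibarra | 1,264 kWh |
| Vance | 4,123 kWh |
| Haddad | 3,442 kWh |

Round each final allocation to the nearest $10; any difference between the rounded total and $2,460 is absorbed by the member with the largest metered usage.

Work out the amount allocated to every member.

Ibarra: $350 | Vance: $1,150 | Haddad: $960

Combined metered usage = 1,264 + 4,123 + 3,442 = 8,829.
Unrounded shares: Ibarra 352.18; Vance 1,148.78; Haddad 959.03.
After rounding ($10): Ibarra $350; Vance $1,150; Haddad $960. Sum = $2,460.
Rounded total matches; no reconciliation needed.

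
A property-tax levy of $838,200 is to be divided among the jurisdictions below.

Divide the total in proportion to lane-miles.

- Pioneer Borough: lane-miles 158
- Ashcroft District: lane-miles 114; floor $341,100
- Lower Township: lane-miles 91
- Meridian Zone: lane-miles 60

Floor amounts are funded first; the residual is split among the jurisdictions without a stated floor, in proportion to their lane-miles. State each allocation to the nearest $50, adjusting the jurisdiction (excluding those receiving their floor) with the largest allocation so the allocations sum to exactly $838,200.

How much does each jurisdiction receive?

Pioneer Borough: $254,200 | Ashcroft District: $341,100 | Lower Township: $146,400 | Meridian Zone: $96,500

Fund the minimums — Ashcroft District $341,100. Remaining pool $497,100.
Remaining pool split over remaining lane-miles 309: Pioneer Borough 254,180.58 → $254,200; Lower Township 146,395.15 → $146,400; Meridian Zone 96,524.27 → $96,500.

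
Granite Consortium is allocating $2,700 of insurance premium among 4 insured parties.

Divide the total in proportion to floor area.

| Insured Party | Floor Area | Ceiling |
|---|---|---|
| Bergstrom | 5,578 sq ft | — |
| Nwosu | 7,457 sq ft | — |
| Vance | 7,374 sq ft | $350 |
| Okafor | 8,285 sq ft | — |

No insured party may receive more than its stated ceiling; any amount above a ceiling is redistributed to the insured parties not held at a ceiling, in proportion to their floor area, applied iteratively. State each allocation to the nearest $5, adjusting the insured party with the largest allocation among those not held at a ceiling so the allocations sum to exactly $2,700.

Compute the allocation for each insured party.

Combined floor area = 28,694.
Unconstrained shares: Bergstrom 524.87; Nwosu 701.68; Vance 693.87; Okafor 779.59.
Held at cap: Vance ($350); residual $2,350 reallocated over remaining floor area 21,320.
Redistributed shares: Bergstrom 614.84 → $615; Nwosu 821.95 → $820; Okafor 913.22 → $915.

Bergstrom: $615; Nwosu: $820; Vance: $350; Okafor: $915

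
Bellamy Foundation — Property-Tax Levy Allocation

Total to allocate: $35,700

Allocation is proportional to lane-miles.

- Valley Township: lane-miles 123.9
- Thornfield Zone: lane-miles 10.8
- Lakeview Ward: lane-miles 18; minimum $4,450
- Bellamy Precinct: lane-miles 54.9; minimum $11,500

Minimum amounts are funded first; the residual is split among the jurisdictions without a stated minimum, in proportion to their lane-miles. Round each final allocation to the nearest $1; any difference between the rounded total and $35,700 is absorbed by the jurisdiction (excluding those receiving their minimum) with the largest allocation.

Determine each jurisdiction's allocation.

Valley Township: $18,166 · Thornfield Zone: $1,584 · Lakeview Ward: $4,450 · Bellamy Precinct: $11,500

Guaranteed amounts: Lakeview Ward $4,450; Bellamy Precinct $11,500. Residual $19,750.
Residual split over remaining lane-miles 134.7: Valley Township 18,166.48 → $18,166; Thornfield Zone 1,583.52 → $1,584.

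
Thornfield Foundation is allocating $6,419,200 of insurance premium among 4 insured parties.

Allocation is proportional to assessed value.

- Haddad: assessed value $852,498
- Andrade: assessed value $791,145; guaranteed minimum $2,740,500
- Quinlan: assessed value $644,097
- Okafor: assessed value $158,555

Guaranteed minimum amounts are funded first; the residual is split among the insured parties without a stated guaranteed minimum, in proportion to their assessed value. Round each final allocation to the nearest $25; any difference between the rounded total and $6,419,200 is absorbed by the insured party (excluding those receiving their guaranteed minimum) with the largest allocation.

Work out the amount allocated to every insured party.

Haddad: $1,894,750; Andrade: $2,740,500; Quinlan: $1,431,550; Okafor: $352,400

Guaranteed amounts: Andrade $2,740,500. Balance $3,678,700.
Balance split over remaining assessed value 1,655,150: Haddad 1,894,743.31 → $1,894,750; Quinlan 1,431,555.83 → $1,431,550; Okafor 352,400.86 → $352,400.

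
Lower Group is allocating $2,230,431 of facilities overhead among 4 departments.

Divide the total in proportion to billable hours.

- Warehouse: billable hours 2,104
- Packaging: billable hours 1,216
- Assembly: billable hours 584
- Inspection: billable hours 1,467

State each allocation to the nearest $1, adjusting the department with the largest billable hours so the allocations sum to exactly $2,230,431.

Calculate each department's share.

Billable hours total: 5,371.
Raw shares: Warehouse 2,104/5,371 × $2,230,431 = 873,734.28; Packaging 1,216/5,371 × $2,230,431 = 504,971.90; Assembly 584/5,371 × $2,230,431 = 242,519.40; Inspection 1,467/5,371 × $2,230,431 = 609,205.41.
After rounding ($1): Warehouse $873,734; Packaging $504,972; Assembly $242,519; Inspection $609,205. Sum = $2,230,430.
Difference $2,230,431 − $2,230,430 = +$1 applied to largest billable hours (Warehouse): Warehouse becomes $873,735.

Warehouse: $873,735 · Packaging: $504,972 · Assembly: $242,519 · Inspection: $609,205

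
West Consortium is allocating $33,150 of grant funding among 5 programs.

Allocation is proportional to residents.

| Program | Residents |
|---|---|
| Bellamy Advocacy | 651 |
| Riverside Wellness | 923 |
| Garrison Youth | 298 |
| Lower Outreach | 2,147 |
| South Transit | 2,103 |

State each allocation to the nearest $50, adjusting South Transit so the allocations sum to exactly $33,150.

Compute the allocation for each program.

Bellamy Advocacy: $3,550 · Riverside Wellness: $5,000 · Garrison Youth: $1,600 · Lower Outreach: $11,650 · South Transit: $11,350

Total residents = 6,122.
Pro-rata amounts: Bellamy Advocacy 651/6,122 × $33,150 = 3,525.10; Riverside Wellness 923/6,122 × $33,150 = 4,997.95; Garrison Youth 298/6,122 × $33,150 = 1,613.64; Lower Outreach 2,147/6,122 × $33,150 = 11,625.78; South Transit 2,103/6,122 × $33,150 = 11,387.53.
At nearest $50: Bellamy Advocacy $3,550; Riverside Wellness $5,000; Garrison Youth $1,600; Lower Outreach $11,650; South Transit $11,400. Sum = $33,200.
Difference $33,150 − $33,200 = −$50 applied to South Transit: South Transit becomes $11,350.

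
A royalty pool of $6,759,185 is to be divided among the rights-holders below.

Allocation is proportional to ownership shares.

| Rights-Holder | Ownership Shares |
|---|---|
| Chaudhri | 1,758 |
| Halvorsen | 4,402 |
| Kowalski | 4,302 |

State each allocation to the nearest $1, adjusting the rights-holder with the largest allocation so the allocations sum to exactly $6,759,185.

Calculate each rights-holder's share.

Total ownership shares = 10,462.
Raw shares: Chaudhri 1,758/10,462 × $6,759,185 = 1,135,791.17; Halvorsen 4,402/10,462 × $6,759,185 = 2,844,000.42; Kowalski 4,302/10,462 × $6,759,185 = 2,779,393.41.
Rounded to nearest $1: Chaudhri $1,135,791; Halvorsen $2,844,000; Kowalski $2,779,393. Sum = $6,759,184.
Difference $6,759,185 − $6,759,184 = +$1 applied to largest allocation (Halvorsen): Halvorsen becomes $2,844,001.

Chaudhri: $1,135,791 | Halvorsen: $2,844,001 | Kowalski: $2,779,393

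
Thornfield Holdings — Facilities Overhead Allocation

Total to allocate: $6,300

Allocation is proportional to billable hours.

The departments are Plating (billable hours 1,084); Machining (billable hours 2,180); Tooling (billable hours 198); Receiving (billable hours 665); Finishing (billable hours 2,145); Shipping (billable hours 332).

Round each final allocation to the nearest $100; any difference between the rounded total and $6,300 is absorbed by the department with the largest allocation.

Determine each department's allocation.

Plating: $1,000 · Machining: $2,200 · Tooling: $200 · Receiving: $600 · Finishing: $2,000 · Shipping: $300

Billable hours total: 6,604.
Raw shares: Plating 1,084/6,604 × $6,300 = 1,034.10; Machining 2,180/6,604 × $6,300 = 2,079.65; Tooling 198/6,604 × $6,300 = 188.89; Receiving 665/6,604 × $6,300 = 634.39; Finishing 2,145/6,604 × $6,300 = 2,046.26; Shipping 332/6,604 × $6,300 = 316.72.
After rounding ($100): Plating $1,000; Machining $2,100; Tooling $200; Receiving $600; Finishing $2,000; Shipping $300. Sum = $6,200.
Difference $6,300 − $6,200 = +$100 applied to largest allocation (Machining): Machining becomes $2,200.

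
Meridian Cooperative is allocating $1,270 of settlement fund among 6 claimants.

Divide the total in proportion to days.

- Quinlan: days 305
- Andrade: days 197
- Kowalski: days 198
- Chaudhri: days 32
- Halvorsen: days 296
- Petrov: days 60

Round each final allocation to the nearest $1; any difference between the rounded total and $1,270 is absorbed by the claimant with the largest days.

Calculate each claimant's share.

Total days = 305 + 197 + 198 + 32 + 296 + 60 = 1,088.
Proportional shares: Quinlan 356.02; Andrade 229.95; Kowalski 231.12; Chaudhri 37.35; Halvorsen 345.51; Petrov 70.04.
After rounding ($1): Quinlan $356; Andrade $230; Kowalski $231; Chaudhri $37; Halvorsen $346; Petrov $70. Sum = $1,270.
Sum already equals the total — no adjustment.

Quinlan: $356 · Andrade: $230 · Kowalski: $231 · Chaudhri: $37 · Halvorsen: $346 · Petrov: $70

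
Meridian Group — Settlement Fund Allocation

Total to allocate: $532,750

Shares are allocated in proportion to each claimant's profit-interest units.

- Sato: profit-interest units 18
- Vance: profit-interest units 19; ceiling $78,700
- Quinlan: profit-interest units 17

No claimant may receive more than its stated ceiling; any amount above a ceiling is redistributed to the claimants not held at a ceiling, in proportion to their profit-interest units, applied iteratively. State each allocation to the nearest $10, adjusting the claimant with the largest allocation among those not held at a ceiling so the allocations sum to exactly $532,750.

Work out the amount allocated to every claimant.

Sato: $233,510; Vance: $78,700; Quinlan: $220,540

Sum of profit-interest units: 54.
Unconstrained shares: Sato 177,583.33; Vance 187,449.07; Quinlan 167,717.59.
Cap binds for Vance ($78,700); balance $454,050 reallocated over remaining profit-interest units 35.
Remaining shares: Sato 233,511.43 → $233,510; Quinlan 220,538.57 → $220,540.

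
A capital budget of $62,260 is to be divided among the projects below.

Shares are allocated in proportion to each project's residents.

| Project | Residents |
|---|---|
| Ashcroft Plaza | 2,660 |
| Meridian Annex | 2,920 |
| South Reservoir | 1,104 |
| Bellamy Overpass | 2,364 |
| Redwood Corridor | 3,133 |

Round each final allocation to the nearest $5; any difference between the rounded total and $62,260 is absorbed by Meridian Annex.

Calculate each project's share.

Ashcroft Plaza: $13,595 · Meridian Annex: $14,920 · South Reservoir: $5,645 · Bellamy Overpass: $12,085 · Redwood Corridor: $16,015

Combined residents = 12,181.
Unrounded shares: Ashcroft Plaza 2,660/12,181 × $62,260 = 13,595.90; Meridian Annex 2,920/12,181 × $62,260 = 14,924.82; South Reservoir 1,104/12,181 × $62,260 = 5,642.81; Bellamy Overpass 2,364/12,181 × $62,260 = 12,082.97; Redwood Corridor 3,133/12,181 × $62,260 = 16,013.51.
After rounding ($5): Ashcroft Plaza $13,595; Meridian Annex $14,925; South Reservoir $5,645; Bellamy Overpass $12,085; Redwood Corridor $16,015. Sum = $62,265.
Difference $62,260 − $62,265 = −$5 applied to Meridian Annex: Meridian Annex becomes $14,920.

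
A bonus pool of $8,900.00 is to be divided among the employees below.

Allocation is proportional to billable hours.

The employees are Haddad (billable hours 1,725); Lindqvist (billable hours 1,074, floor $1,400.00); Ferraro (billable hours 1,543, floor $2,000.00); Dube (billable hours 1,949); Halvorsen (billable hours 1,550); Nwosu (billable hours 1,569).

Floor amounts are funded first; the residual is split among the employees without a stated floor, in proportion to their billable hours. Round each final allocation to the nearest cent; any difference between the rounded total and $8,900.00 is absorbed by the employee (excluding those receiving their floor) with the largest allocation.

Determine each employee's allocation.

Haddad: $1,396.66 | Lindqvist: $1,400.00 | Ferraro: $2,000.00 | Dube: $1,578.02 | Halvorsen: $1,254.97 | Nwosu: $1,270.35

Minimums first: Lindqvist $1,400.00; Ferraro $2,000.00. Remaining pool $5,500.00.
Remaining pool split over remaining billable hours 6,793: Haddad 1,396.6583 → $1,396.66; Dube 1,578.0215 → $1,578.02; Halvorsen 1,254.9683 → $1,254.97; Nwosu 1,270.3518 → $1,270.35.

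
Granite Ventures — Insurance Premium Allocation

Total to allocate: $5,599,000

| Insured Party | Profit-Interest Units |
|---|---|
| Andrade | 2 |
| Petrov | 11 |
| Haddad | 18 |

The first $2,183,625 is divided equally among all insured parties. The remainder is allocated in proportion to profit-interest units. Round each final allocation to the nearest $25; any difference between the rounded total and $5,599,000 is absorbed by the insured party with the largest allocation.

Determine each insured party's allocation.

Andrade: $948,225 · Petrov: $1,939,775 · Haddad: $2,711,000

Equal tier: $2,183,625 ÷ 3 = $727,875 apiece.
Remainder $3,415,375 by profit-interest units (total 31): Andrade 220,346.77 → $220,350; Petrov 1,211,907.26 → $1,211,900; Haddad 1,983,120.97 → $1,983,125.
Totals: Andrade $727,875 + $220,350 = $948,225; Petrov $727,875 + $1,211,900 = $1,939,775; Haddad $727,875 + $1,983,125 = $2,711,000.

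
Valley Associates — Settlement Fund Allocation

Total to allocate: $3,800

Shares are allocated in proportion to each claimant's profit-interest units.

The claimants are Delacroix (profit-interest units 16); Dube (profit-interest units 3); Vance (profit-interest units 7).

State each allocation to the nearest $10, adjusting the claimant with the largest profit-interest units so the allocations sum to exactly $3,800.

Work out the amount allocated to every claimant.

Combined profit-interest units = 16 + 3 + 7 = 26.
Proportional shares: Delacroix 2,338.46; Dube 438.46; Vance 1,023.08.
After rounding ($10): Delacroix $2,340; Dube $440; Vance $1,020. Sum = $3,800.
Rounded total matches; no reconciliation needed.

Delacroix: $2,340 · Dube: $440 · Vance: $1,020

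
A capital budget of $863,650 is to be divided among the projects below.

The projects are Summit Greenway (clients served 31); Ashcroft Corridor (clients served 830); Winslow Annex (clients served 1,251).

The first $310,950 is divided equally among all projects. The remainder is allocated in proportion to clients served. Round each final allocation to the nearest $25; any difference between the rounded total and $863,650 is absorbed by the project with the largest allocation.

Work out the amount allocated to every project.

Summit Greenway: $111,775 · Ashcroft Corridor: $320,850 · Winslow Annex: $431,025

First tranche $310,950 split equally: $103,650 each.
Remainder $552,700 by clients served (total 2,112): Summit Greenway 8,112.55 → $8,125; Ashcroft Corridor 217,206.91 → $217,200; Winslow Annex 327,380.54 → $327,375.
Totals: Summit Greenway $103,650 + $8,125 = $111,775; Ashcroft Corridor $103,650 + $217,200 = $320,850; Winslow Annex $103,650 + $327,375 = $431,025.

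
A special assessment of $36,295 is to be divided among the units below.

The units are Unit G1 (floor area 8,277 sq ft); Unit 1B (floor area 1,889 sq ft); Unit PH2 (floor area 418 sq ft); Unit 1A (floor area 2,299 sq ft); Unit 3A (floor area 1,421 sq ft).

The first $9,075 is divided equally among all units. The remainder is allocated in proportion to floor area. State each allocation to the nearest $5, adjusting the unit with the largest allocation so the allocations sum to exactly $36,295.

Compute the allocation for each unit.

$9,075 shared equally gives $1,815 per unit.
Remainder $27,220 by floor area (total 14,304): Unit G1 15,750.83 → $15,750; Unit 1B 3,594.70 → $3,595; Unit PH2 795.44 → $795; Unit 1A 4,374.91 → $4,375; Unit 3A 2,704.11 → $2,705.
Totals: Unit G1 $1,815 + $15,750 = $17,565; Unit 1B $1,815 + $3,595 = $5,410; Unit PH2 $1,815 + $795 = $2,610; Unit 1A $1,815 + $4,375 = $6,190; Unit 3A $1,815 + $2,705 = $4,520.

Unit G1: $17,565 · Unit 1B: $5,410 · Unit PH2: $2,610 · Unit 1A: $6,190 · Unit 3A: $4,520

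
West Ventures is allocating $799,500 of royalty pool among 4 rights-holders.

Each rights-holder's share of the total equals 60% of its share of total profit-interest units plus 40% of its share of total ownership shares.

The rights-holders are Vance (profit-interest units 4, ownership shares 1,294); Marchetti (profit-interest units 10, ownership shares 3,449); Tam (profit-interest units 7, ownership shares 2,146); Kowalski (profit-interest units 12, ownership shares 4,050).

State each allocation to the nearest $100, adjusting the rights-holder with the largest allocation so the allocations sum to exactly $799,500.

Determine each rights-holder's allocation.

Totals — profit-interest units 33, ownership shares 10,939.
Composite weights (60% profit-interest units + 40% ownership shares): Vance 0.1200; Marchetti 0.3079; Tam 0.2057; Kowalski 0.3663.
Raw shares: Vance 95,975.35; Marchetti 246,194.63; Tam 164,492.53; Kowalski 292,837.50.
Rounded to nearest $100: Vance $96,000; Marchetti $246,200; Tam $164,500; Kowalski $292,800. Sum = $799,500.
Rounded total matches; no reconciliation needed.

Vance: $96,000; Marchetti: $246,200; Tam: $164,500; Kowalski: $292,800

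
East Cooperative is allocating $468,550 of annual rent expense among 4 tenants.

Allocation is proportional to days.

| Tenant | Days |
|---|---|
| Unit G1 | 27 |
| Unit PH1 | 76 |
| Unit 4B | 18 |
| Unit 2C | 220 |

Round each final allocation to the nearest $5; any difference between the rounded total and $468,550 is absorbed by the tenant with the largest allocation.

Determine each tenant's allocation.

Unit G1: $37,100 · Unit PH1: $104,430 · Unit 4B: $24,735 · Unit 2C: $302,285

Total days = 341.
Proportional shares: Unit G1 27/341 × $468,550 = 37,099.27; Unit PH1 76/341 × $468,550 = 104,427.57; Unit 4B 18/341 × $468,550 = 24,732.84; Unit 2C 220/341 × $468,550 = 302,290.32.
After rounding ($5): Unit G1 $37,100; Unit PH1 $104,430; Unit 4B $24,735; Unit 2C $302,290. Sum = $468,555.
Difference $468,550 − $468,555 = −$5 applied to largest allocation (Unit 2C): Unit 2C becomes $302,285.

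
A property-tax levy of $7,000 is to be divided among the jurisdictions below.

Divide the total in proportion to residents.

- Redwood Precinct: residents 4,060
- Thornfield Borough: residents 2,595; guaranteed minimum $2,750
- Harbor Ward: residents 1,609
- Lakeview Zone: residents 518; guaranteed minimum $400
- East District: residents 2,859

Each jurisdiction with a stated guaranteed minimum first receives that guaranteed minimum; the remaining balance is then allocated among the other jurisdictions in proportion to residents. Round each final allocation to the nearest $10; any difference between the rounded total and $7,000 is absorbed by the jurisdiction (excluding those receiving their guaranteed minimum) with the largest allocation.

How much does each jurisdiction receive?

Minimums first: Thornfield Borough $2,750; Lakeview Zone $400. Residual $3,850.
Residual split over remaining residents 8,528: Redwood Precinct 1,832.90 → $1,830; Harbor Ward 726.39 → $730; East District 1,290.71 → $1,290.

Redwood Precinct: $1,830; Thornfield Borough: $2,750; Harbor Ward: $730; Lakeview Zone: $400; East District: $1,290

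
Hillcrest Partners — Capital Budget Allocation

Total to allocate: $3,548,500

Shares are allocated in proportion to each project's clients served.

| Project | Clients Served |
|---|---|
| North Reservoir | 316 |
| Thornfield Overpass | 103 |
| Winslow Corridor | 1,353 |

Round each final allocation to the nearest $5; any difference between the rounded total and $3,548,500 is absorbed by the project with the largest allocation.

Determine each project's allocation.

North Reservoir: $632,800 | Thornfield Overpass: $206,260 | Winslow Corridor: $2,709,440

Clients served total: 1,772.
Raw shares: North Reservoir 316/1,772 × $3,548,500 = 632,802.48; Thornfield Overpass 103/1,772 × $3,548,500 = 206,261.57; Winslow Corridor 1,353/1,772 × $3,548,500 = 2,709,435.95.
At nearest $5: North Reservoir $632,800; Thornfield Overpass $206,260; Winslow Corridor $2,709,435. Sum = $3,548,495.
Difference $3,548,500 − $3,548,495 = +$5 applied to largest allocation (Winslow Corridor): Winslow Corridor becomes $2,709,440.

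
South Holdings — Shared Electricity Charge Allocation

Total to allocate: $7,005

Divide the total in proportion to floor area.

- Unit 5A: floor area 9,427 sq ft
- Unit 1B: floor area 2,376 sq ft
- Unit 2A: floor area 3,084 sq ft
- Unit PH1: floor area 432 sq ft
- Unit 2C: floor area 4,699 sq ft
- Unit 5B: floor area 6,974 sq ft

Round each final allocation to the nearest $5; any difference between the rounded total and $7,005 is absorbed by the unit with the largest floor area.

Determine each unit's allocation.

Sum of floor area: 26,992.
Proportional shares: Unit 5A 9,427/26,992 × $7,005 = 2,446.51; Unit 1B 2,376/26,992 × $7,005 = 616.62; Unit 2A 3,084/26,992 × $7,005 = 800.36; Unit PH1 432/26,992 × $7,005 = 112.11; Unit 2C 4,699/26,992 × $7,005 = 1,219.49; Unit 5B 6,974/26,992 × $7,005 = 1,809.90.
At nearest $5: Unit 5A $2,445; Unit 1B $615; Unit 2A $800; Unit PH1 $110; Unit 2C $1,220; Unit 5B $1,810. Sum = $7,000.
Difference $7,005 − $7,000 = +$5 applied to largest floor area (Unit 5A): Unit 5A becomes $2,450.

Unit 5A: $2,450 · Unit 1B: $615 · Unit 2A: $800 · Unit PH1: $110 · Unit 2C: $1,220 · Unit 5B: $1,810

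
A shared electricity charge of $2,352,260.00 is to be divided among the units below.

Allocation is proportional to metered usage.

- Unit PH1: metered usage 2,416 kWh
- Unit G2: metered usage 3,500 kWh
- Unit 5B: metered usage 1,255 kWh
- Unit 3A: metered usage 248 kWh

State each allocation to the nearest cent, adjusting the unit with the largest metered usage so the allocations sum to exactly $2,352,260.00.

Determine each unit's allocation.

Unit PH1: $766,014.31 | Unit G2: $1,109,706.16 | Unit 5B: $397,908.92 | Unit 3A: $78,630.61

Combined metered usage = 2,416 + 3,500 + 1,255 + 248 = 7,419.
Unrounded shares: Unit PH1 766,014.3092; Unit G2 1,109,706.1599; Unit 5B 397,908.9230; Unit 3A 78,630.6079.
After rounding (cent): Unit PH1 $766,014.31; Unit G2 $1,109,706.16; Unit 5B $397,908.92; Unit 3A $78,630.61. Sum = $2,352,260.00.
No rounding difference to absorb.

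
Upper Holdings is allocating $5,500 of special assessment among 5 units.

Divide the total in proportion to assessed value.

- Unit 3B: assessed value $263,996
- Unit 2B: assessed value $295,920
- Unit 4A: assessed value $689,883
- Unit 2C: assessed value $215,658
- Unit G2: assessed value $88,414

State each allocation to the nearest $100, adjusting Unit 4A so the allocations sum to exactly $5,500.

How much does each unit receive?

Unit 3B: $900 | Unit 2B: $1,000 | Unit 4A: $2,500 | Unit 2C: $800 | Unit G2: $300

Combined assessed value = 1,553,871.
Proportional shares: Unit 3B 263,996/1,553,871 × $5,500 = 934.43; Unit 2B 295,920/1,553,871 × $5,500 = 1,047.42; Unit 4A 689,883/1,553,871 × $5,500 = 2,441.87; Unit 2C 215,658/1,553,871 × $5,500 = 763.33; Unit G2 88,414/1,553,871 × $5,500 = 312.95.
At nearest $100: Unit 3B $900; Unit 2B $1,000; Unit 4A $2,400; Unit 2C $800; Unit G2 $300. Sum = $5,400.
Difference $5,500 − $5,400 = +$100 applied to Unit 4A: Unit 4A becomes $2,500.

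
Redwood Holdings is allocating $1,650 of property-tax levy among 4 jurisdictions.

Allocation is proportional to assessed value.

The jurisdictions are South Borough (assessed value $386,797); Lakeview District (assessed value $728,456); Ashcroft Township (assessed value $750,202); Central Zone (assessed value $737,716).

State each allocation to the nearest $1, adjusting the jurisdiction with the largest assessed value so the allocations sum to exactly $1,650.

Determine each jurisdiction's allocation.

Sum of assessed value: 386,797 + 728,456 + 750,202 + 737,716 = 2,603,171.
Proportional shares: South Borough 245.17; Lakeview District 461.73; Ashcroft Township 475.51; Central Zone 467.60.
At nearest $1: South Borough $245; Lakeview District $462; Ashcroft Township $476; Central Zone $468. Sum = $1,651.
Difference $1,650 − $1,651 = −$1 applied to largest assessed value (Ashcroft Township): Ashcroft Township becomes $475.

South Borough: $245 | Lakeview District: $462 | Ashcroft Township: $475 | Central Zone: $468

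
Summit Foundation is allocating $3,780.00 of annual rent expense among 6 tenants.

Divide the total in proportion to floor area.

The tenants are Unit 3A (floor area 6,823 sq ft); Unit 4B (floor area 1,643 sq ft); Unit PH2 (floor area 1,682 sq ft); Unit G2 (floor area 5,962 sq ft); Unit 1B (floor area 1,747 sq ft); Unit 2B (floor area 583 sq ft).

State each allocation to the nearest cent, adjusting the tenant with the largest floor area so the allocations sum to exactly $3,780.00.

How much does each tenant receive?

Unit 3A: $1,398.63 · Unit 4B: $336.80 · Unit PH2: $344.79 · Unit G2: $1,222.15 · Unit 1B: $358.12 · Unit 2B: $119.51

Sum of floor area: 6,823 + 1,643 + 1,682 + 5,962 + 1,747 + 583 = 18,440.
Proportional shares: Unit 3A 1,398.6410; Unit 4B 336.7972; Unit PH2 344.7918; Unit G2 1,222.1453; Unit 1B 358.1161; Unit 2B 119.5087.
At nearest cent: Unit 3A $1,398.64; Unit 4B $336.80; Unit PH2 $344.79; Unit G2 $1,222.15; Unit 1B $358.12; Unit 2B $119.51. Sum = $3,780.01.
Difference $3,780.00 − $3,780.01 = −$0.01 applied to largest floor area (Unit 3A): Unit 3A becomes $1,398.63.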